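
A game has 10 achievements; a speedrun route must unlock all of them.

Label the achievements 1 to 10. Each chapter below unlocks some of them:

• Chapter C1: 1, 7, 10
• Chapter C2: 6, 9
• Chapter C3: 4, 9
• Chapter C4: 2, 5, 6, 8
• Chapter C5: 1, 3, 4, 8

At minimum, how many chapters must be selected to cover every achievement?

4

C1 and C3 and C4 and C5 together: C1 ∪ C3 ∪ C4 ∪ C5 = {1, 2, 3, 4, 5, 6, 7, 8, 9, 10} — every achievement is covered.
No 3 of the 5 chapters cover everything (all 10 combinations miss at least one achievement), so 4 is optimal.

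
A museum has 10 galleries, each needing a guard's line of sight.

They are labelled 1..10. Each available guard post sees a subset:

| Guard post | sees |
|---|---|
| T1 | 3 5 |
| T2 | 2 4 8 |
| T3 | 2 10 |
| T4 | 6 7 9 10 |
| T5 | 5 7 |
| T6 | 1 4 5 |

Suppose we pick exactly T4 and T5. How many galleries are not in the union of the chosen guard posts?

5

Union of T4, T5 = {5, 6, 7, 9, 10}.
Not covered: 1, 2, 3, 4, 8 — 5 galleries.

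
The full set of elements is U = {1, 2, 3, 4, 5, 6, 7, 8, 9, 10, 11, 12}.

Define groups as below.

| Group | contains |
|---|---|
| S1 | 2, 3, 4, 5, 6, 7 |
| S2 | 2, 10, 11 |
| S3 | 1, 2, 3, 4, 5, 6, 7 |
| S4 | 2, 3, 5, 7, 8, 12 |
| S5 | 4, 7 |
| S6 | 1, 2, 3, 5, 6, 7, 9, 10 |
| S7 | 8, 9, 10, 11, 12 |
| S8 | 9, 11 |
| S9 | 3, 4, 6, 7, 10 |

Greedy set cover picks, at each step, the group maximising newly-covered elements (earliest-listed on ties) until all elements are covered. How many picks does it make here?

Greedy: pick S6 (covers 8 new) → pick S7 (covers 3 new) → pick S1 (covers 1 new). Total picks: 3.
(The true minimum cover uses only 2 groups, so greedy is not optimal here.)

3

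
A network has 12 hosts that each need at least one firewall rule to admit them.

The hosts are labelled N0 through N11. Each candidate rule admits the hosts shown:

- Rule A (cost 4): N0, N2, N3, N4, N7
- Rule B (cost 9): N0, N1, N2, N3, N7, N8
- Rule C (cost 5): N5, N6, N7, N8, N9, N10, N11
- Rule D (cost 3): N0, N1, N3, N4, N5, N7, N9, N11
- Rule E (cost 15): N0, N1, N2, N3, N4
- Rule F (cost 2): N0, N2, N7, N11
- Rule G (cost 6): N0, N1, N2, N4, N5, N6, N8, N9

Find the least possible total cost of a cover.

C, D, F together cover every host (C ∪ D ∪ F = {N0, N1, N2, N3, N4, N5, N6, N7, N8, N9, N10, N11}); total cost 5 + 3 + 2 = 10.
No covering selection has total cost below 10.

10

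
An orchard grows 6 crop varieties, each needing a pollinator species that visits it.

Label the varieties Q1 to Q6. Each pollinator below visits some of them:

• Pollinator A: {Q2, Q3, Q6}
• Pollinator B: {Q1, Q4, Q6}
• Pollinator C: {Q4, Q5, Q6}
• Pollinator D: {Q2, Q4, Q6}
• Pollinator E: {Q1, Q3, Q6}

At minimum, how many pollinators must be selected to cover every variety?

3

Take {C, D, E}. Their union is {Q1, Q2, Q3, Q4, Q5, Q6}, which is all 6 varieties.
Only C contains Q5, so C is forced; the remaining 3 varieties need at least 2 more pollinators (each remaining pollinator adds at most 2) — so at least 3 pollinators are needed, and 3 is optimal.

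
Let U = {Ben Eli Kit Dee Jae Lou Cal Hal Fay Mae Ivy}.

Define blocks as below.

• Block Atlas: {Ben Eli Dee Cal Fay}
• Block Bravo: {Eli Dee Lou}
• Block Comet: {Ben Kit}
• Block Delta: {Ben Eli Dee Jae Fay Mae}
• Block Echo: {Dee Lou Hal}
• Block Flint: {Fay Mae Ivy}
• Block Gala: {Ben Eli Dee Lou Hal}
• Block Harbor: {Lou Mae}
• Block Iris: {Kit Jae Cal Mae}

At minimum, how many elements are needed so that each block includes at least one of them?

H = {Kit, Dee, Mae} meets every block (each contains at least one member of H), and |H| = 3.
The blocks Bravo, Comet, Flint are pairwise disjoint, so any hitting set needs a separate element for each — at least 3. Hence 3 is optimal.

3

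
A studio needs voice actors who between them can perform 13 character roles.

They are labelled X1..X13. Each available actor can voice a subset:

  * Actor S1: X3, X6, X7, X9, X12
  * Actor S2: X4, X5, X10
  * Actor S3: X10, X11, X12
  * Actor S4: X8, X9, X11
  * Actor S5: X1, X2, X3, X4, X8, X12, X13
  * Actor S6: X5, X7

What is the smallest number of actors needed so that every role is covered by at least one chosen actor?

Take {S1, S3, S5, S6}. Their union is {X1, X2, X3, X4, X5, X6, X7, X8, X9, X10, X11, X12, X13}, which is all 13 roles.
No 3 of the 6 actors cover everything (all 20 combinations miss at least one role), so 4 is optimal.

4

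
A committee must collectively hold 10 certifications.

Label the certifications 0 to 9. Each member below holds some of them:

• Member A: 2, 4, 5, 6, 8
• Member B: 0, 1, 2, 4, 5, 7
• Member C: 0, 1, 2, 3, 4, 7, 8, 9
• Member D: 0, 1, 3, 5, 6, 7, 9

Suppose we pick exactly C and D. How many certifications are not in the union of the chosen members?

0

Union of C, D = {0, 1, 2, 3, 4, 5, 6, 7, 8, 9} — that's every certification, so 0 are uncovered.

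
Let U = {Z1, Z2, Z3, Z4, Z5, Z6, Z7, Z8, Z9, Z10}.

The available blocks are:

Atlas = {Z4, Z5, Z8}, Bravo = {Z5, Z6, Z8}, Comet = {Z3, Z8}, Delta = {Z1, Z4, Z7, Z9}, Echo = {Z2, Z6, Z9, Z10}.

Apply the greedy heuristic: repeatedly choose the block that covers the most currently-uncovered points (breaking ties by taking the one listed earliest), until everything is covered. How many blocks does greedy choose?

Greedy: pick Delta (covers 4 new) → pick Bravo (covers 3 new) → pick Echo (covers 2 new) → pick Comet (covers 1 new). Total picks: 4.

4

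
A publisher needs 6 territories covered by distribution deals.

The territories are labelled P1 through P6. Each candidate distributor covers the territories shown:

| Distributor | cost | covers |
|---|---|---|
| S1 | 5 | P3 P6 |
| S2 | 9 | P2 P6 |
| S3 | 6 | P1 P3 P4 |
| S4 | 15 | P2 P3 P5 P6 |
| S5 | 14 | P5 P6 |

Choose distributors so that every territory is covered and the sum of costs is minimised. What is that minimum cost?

21

S3, S4 together cover every territory (S3 ∪ S4 = {P1, P2, P3, P4, P5, P6}); total cost 6 + 15 = 21.
The greedy pick S3, S2, S5 costs 29; no covering selection beats 21.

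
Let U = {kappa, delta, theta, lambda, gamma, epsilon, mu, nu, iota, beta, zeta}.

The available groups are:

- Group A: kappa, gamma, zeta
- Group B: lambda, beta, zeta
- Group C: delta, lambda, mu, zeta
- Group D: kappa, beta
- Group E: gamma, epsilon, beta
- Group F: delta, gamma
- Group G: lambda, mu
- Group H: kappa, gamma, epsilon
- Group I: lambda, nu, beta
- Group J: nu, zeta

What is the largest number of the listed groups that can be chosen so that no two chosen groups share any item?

4

D, F, G, J are pairwise disjoint (D={kappa,beta}; F={delta,gamma}; G={lambda,mu}; J={nu,zeta}).
Every remaining group overlaps one of these, and no 5 of the listed groups are pairwise disjoint, so 4 is the maximum.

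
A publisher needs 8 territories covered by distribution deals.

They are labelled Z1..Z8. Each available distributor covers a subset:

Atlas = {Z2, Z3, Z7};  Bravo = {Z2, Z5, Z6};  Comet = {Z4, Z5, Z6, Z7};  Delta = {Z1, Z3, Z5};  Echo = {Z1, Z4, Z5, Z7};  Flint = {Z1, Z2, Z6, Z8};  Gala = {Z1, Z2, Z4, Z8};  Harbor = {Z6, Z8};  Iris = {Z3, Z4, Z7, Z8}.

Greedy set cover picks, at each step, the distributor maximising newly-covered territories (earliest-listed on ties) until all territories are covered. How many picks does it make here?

3

Greedy: pick Comet (covers 4 new) → pick Flint (covers 3 new) → pick Atlas (covers 1 new). Total picks: 3.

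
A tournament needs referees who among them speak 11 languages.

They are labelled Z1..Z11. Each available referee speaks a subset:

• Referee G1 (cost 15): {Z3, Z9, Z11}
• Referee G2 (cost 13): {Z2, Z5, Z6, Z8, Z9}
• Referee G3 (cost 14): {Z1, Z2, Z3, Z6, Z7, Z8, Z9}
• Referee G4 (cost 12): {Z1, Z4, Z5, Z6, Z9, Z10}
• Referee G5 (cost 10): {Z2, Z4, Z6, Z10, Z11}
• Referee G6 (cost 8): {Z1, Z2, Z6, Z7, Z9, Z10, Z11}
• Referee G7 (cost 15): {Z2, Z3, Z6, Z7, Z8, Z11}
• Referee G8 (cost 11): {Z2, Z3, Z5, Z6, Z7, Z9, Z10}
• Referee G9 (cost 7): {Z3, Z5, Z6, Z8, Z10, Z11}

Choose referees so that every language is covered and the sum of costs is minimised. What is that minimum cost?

G5, G6, G9 together cover every language (G5 ∪ G6 ∪ G9 = {Z1, Z2, Z3, Z4, Z5, Z6, Z7, Z8, Z9, Z10, Z11}); total cost 10 + 8 + 7 = 25.
No covering selection has total cost below 25.

25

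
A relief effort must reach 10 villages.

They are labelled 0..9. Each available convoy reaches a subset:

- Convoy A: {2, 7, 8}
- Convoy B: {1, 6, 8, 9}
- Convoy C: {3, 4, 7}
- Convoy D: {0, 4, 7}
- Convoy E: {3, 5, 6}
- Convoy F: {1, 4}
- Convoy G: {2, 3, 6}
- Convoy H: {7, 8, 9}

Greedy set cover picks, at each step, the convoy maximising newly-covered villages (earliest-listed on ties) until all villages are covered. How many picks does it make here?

Greedy: pick B (covers 4 new) → pick C (covers 3 new) → pick A (covers 1 new) → pick D (covers 1 new) → pick E (covers 1 new). Total picks: 5.
(The true minimum cover uses only 4 convoys, so greedy is not optimal here.)

5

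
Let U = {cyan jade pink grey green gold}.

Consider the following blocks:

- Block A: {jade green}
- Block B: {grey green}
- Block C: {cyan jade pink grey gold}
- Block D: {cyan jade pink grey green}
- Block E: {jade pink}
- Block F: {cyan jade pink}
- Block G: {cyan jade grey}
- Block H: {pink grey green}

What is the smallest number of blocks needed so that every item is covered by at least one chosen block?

C and D cover everything between them: the union {cyan, jade, pink, grey, green, gold} is all of U.
No single block has all 6 items (the largest, C, has 5), so 2 is optimal.

2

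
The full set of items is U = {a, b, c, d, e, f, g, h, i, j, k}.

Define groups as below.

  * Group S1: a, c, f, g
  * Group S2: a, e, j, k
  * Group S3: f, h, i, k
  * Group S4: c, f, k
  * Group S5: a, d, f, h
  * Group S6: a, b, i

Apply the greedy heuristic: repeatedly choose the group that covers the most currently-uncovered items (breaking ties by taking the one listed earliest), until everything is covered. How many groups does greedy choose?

Greedy: pick S1 (covers 4 new) → pick S2 (covers 3 new) → pick S3 (covers 2 new) → pick S5 (covers 1 new) → pick S6 (covers 1 new). Total picks: 5.
(The true minimum cover uses only 4 groups, so greedy is not optimal here.)

5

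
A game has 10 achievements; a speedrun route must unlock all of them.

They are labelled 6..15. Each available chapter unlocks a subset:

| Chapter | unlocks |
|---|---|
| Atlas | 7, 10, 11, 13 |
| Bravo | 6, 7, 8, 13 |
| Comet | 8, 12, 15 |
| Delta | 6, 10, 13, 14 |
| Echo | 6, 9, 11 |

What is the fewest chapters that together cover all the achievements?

4

Take {Atlas, Comet, Delta, Echo}. Their union is {6, 7, 8, 9, 10, 11, 12, 13, 14, 15}, which is all 10 achievements.
Only Echo contains 9, so Echo is forced; the remaining 7 achievements need at least 3 more chapters (each remaining chapter adds at most 3) — so at least 4 chapters are needed, and 4 is optimal.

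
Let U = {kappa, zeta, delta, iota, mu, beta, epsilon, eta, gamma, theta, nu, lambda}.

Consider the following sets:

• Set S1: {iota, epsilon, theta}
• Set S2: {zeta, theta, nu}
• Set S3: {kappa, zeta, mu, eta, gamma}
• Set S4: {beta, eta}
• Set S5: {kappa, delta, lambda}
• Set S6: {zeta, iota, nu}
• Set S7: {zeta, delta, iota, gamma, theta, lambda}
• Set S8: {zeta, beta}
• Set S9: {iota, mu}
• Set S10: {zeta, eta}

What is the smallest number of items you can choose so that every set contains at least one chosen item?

4

H = {kappa, zeta, iota, eta} meets every set (each contains at least one member of H), and |H| = 4.
The sets S2, S4, S5, S9 are pairwise disjoint, so any hitting set needs a separate item for each — at least 4. Hence 4 is optimal.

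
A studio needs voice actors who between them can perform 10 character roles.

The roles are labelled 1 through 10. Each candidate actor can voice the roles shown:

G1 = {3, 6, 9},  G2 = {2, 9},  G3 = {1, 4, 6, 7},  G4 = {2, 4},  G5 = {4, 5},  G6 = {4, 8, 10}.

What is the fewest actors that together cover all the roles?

5

G1 and G2 and G3 and G5 and G6 together: G1 ∪ G2 ∪ G3 ∪ G5 ∪ G6 = {1, 2, 3, 4, 5, 6, 7, 8, 9, 10} — every role is covered.
No 4 of the 6 actors cover everything (all 15 combinations miss at least one role), so 5 is optimal.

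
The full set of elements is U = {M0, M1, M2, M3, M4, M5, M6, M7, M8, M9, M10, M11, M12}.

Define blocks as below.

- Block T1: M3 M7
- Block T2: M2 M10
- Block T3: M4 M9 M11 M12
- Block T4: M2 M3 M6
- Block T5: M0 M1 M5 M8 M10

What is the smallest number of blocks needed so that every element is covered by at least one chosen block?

T1, T3, T4, and T5 cover everything between them: the union {M0, M1, M2, M3, M4, M5, M6, M7, M8, M9, M10, M11, M12} is all of U.
Only T1 contains M7, so T1 is forced; the remaining 11 elements need at least 3 more blocks (each remaining block adds at most 5) — so at least 4 blocks are needed, and 4 is optimal.

4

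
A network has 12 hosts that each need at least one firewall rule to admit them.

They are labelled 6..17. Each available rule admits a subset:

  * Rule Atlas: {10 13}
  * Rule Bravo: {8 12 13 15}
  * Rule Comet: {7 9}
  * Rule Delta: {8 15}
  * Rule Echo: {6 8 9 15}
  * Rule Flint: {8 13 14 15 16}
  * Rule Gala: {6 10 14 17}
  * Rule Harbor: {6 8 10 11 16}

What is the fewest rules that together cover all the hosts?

Bravo and Comet and Gala and Harbor together: Bravo ∪ Comet ∪ Gala ∪ Harbor = {6, 7, 8, 9, 10, 11, 12, 13, 14, 15, 16, 17} — every host is covered.
Only Harbor contains 11, so Harbor is forced; the remaining 7 hosts need at least 3 more rules (each remaining rule adds at most 3) — so at least 4 rules are needed, and 4 is optimal.

4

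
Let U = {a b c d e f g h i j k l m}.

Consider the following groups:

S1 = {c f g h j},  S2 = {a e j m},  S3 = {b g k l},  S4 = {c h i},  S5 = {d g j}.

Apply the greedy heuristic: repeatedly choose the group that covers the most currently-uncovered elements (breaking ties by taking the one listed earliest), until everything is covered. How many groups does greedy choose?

Greedy: pick S1 (covers 5 new) → pick S2 (covers 3 new) → pick S3 (covers 3 new) → pick S4 (covers 1 new) → pick S5 (covers 1 new). Total picks: 5.

5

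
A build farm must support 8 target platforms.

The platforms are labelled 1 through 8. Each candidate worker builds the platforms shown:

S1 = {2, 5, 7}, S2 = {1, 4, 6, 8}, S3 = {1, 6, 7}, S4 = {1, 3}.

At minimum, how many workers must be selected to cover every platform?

Take {S1, S2, S4}. Their union is {1, 2, 3, 4, 5, 6, 7, 8}, which is all 8 platforms.
Only S1 contains 2, so S1 is forced; the remaining 5 platforms need at least 2 more workers (each remaining worker adds at most 4) — so at least 3 workers are needed, and 3 is optimal.

3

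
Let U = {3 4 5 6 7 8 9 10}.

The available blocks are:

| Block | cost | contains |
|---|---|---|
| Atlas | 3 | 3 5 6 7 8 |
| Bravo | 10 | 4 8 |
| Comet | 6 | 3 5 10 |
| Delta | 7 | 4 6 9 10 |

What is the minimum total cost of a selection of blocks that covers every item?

Atlas, Delta together cover every item (Atlas ∪ Delta = {3, 4, 5, 6, 7, 8, 9, 10}); total cost 3 + 7 = 10.
No covering selection has total cost below 10.

10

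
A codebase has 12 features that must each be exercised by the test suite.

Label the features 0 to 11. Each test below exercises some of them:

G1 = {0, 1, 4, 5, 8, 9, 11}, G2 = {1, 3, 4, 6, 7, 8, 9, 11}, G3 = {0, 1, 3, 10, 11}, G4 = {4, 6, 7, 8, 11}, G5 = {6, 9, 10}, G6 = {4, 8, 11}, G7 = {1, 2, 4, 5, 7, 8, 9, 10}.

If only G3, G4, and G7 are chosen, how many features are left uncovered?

Union of G3, G4, G7 = {0, 1, 2, 3, 4, 5, 6, 7, 8, 9, 10, 11} — that's every feature, so 0 are uncovered.

0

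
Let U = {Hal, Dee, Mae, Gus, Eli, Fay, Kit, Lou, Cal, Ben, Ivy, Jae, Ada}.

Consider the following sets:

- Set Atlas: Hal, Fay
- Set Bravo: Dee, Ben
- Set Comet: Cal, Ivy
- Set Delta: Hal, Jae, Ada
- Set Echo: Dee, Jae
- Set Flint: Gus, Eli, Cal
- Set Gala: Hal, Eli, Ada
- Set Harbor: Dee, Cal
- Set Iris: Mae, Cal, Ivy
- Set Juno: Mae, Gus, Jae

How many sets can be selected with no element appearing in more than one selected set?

4

Atlas, Bravo, Comet, Juno are pairwise disjoint (Atlas={Hal,Fay}; Bravo={Dee,Ben}; Comet={Cal,Ivy}; Juno={Mae,Gus,Jae}).
Every remaining set overlaps one of these, and no 5 of the listed sets are pairwise disjoint, so 4 is the maximum.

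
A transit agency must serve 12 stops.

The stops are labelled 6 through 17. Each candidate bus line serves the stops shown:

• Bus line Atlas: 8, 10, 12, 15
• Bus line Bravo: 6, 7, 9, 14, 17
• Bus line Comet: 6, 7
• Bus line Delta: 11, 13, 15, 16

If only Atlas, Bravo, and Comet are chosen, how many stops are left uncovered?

3

Union of Atlas, Bravo, Comet = {6, 7, 8, 9, 10, 12, 14, 15, 17}.
Not covered: 11, 13, 16 — 3 stops.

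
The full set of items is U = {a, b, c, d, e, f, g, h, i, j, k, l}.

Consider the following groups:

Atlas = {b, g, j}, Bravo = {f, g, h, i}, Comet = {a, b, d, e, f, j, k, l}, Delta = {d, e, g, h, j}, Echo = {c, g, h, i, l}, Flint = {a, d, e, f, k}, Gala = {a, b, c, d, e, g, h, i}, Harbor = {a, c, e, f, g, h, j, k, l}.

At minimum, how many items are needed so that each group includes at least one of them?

2

Take T = {d, g}. Each listed group contains at least one of these, so T is a hitting set of size 2.
The groups Atlas, Flint are pairwise disjoint, so any hitting set needs a separate item for each — at least 2. Hence 2 is optimal.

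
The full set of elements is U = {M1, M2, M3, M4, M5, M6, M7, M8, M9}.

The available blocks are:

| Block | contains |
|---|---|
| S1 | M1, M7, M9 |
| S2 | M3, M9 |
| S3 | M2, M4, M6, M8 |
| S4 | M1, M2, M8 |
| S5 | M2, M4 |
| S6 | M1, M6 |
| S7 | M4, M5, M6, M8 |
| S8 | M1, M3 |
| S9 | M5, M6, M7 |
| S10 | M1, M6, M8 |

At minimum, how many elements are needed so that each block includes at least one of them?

The 4 elements {M2, M3, M6, M9} hit every block.
No choice of 3 elements meets every block, so 4 is the minimum.

4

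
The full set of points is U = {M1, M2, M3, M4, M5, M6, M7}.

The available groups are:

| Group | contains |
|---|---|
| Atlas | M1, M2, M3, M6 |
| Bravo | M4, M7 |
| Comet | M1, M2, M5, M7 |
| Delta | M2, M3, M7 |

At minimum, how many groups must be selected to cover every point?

Atlas and Bravo and Comet together: Atlas ∪ Bravo ∪ Comet = {M1, M2, M3, M4, M5, M6, M7} — every point is covered.
Only Bravo contains M4, so Bravo is forced; the remaining 5 points need at least 2 more groups (each remaining group adds at most 4) — so at least 3 groups are needed, and 3 is optimal.

3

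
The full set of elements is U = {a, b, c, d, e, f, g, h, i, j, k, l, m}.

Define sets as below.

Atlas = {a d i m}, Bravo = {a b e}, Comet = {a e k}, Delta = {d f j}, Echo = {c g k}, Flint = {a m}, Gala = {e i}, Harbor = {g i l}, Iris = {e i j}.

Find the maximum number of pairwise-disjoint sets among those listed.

4

Delta, Echo, Flint, Gala are pairwise disjoint (Delta={d,f,j}; Echo={c,g,k}; Flint={a,m}; Gala={e,i}).
Every remaining set overlaps one of these, and no 5 of the listed sets are pairwise disjoint, so 4 is the maximum.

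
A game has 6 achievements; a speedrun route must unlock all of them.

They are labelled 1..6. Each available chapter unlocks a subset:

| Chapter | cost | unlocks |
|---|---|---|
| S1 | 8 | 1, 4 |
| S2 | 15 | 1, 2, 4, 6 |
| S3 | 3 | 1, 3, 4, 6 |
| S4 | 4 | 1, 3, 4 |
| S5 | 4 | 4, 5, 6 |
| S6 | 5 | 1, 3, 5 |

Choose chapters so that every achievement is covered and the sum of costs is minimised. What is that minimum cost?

20

S2, S6 together cover every achievement (S2 ∪ S6 = {1, 2, 3, 4, 5, 6}); total cost 15 + 5 = 20.
The greedy pick S3, S5, S2 costs 22; no covering selection beats 20.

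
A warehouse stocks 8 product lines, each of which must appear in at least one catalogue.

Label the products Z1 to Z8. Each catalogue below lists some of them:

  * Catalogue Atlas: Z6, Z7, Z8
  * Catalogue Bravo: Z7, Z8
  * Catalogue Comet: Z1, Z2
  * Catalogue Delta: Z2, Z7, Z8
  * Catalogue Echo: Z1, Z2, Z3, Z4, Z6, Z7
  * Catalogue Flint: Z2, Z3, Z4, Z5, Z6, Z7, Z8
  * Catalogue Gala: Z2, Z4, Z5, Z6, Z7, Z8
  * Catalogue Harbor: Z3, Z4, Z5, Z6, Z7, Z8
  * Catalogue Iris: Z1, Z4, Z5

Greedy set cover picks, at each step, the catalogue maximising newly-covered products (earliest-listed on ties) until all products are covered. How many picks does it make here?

Greedy: pick Flint (covers 7 new) → pick Comet (covers 1 new). Total picks: 2.

2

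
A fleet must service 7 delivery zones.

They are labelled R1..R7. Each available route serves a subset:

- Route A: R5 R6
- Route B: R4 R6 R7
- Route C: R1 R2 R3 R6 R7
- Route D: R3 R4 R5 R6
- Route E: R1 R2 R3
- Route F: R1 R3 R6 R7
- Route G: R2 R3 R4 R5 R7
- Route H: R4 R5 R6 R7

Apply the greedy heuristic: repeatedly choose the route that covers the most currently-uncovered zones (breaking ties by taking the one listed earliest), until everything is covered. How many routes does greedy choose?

Greedy: pick C (covers 5 new) → pick D (covers 2 new). Total picks: 2.

2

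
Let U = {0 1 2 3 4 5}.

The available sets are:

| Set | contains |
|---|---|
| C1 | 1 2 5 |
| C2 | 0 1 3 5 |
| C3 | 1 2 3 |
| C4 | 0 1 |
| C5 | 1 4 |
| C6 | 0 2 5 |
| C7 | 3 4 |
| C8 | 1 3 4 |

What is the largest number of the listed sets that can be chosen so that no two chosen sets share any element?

2

C1, C7 are pairwise disjoint (C1={1,2,5}; C7={3,4}).
Every remaining set overlaps one of these, and no 3 of the listed sets are pairwise disjoint, so 2 is the maximum.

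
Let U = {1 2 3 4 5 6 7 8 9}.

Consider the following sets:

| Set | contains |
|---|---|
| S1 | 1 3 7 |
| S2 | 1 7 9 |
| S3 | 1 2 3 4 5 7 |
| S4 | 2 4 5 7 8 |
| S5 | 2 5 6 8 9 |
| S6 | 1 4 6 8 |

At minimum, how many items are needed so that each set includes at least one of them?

2

The 2 items {1, 5} hit every set.
The sets S1, S5 are pairwise disjoint, so any hitting set needs a separate item for each — at least 2. Hence 2 is optimal.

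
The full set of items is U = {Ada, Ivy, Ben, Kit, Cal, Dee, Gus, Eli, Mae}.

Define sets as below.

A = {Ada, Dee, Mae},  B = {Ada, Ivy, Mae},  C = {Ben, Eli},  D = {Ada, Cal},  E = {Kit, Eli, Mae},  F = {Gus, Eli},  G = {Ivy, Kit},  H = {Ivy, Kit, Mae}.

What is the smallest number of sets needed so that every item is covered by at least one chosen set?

A, C, D, F, and H cover everything between them: the union {Ada, Ivy, Ben, Kit, Cal, Dee, Gus, Eli, Mae} is all of U.
No 4 of the 8 sets cover everything (all 70 combinations miss at least one item), so 5 is optimal.

5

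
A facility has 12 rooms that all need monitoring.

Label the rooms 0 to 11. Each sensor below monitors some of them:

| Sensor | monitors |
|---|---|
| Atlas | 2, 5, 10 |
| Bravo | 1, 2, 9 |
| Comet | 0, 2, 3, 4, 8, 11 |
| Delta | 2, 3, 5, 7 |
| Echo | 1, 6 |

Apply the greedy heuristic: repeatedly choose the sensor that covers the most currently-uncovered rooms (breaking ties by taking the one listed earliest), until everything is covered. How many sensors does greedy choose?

5

Greedy: pick Comet (covers 6 new) → pick Atlas (covers 2 new) → pick Bravo (covers 2 new) → pick Delta (covers 1 new) → pick Echo (covers 1 new). Total picks: 5.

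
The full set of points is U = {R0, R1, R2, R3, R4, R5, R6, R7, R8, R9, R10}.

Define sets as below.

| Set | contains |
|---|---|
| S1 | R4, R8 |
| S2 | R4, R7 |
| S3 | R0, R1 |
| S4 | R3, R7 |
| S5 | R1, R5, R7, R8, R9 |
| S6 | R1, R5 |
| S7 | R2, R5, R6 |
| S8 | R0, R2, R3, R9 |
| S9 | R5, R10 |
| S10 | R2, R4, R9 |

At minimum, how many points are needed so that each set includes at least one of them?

The 4 points {R0, R3, R4, R5} hit every set.
The sets S3, S4, S9, S10 are pairwise disjoint, so any hitting set needs a separate point for each — at least 4. Hence 4 is optimal.

4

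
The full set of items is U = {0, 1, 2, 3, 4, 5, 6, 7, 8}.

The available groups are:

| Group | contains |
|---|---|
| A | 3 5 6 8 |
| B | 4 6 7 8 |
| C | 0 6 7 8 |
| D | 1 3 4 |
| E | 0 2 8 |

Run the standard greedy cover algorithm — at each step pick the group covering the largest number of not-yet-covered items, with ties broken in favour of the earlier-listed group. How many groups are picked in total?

Greedy: pick A (covers 4 new) → pick B (covers 2 new) → pick E (covers 2 new) → pick D (covers 1 new). Total picks: 4.

4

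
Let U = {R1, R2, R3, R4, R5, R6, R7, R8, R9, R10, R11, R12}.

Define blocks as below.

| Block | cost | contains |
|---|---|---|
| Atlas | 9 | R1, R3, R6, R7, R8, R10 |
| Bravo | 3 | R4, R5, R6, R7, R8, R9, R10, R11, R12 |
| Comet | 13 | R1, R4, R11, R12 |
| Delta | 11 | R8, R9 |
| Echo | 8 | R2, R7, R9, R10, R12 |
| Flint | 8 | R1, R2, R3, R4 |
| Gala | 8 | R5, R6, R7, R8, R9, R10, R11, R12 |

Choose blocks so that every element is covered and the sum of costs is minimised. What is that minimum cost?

Bravo, Flint together cover every element (Bravo ∪ Flint = {R1, R2, R3, R4, R5, R6, R7, R8, R9, R10, R11, R12}); total cost 3 + 8 = 11.
No covering selection has total cost below 11.

11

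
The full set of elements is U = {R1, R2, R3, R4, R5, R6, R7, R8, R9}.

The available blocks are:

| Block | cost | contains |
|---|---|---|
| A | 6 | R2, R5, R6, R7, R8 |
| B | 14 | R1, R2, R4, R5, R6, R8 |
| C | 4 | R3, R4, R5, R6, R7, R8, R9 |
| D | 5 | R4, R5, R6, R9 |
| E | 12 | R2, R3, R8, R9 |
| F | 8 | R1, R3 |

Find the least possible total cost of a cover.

B, C together cover every element (B ∪ C = {R1, R2, R3, R4, R5, R6, R7, R8, R9}); total cost 14 + 4 = 18.
No covering selection has total cost below 18.

18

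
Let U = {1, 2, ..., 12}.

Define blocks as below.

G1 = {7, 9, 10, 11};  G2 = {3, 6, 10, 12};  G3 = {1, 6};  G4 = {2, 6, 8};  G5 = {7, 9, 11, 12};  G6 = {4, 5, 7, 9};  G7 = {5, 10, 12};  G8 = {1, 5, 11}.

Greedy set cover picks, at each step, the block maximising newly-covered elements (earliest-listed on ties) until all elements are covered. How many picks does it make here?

5

Greedy: pick G1 (covers 4 new) → pick G2 (covers 3 new) → pick G4 (covers 2 new) → pick G6 (covers 2 new) → pick G3 (covers 1 new). Total picks: 5.
(The true minimum cover uses only 4 blocks, so greedy is not optimal here.)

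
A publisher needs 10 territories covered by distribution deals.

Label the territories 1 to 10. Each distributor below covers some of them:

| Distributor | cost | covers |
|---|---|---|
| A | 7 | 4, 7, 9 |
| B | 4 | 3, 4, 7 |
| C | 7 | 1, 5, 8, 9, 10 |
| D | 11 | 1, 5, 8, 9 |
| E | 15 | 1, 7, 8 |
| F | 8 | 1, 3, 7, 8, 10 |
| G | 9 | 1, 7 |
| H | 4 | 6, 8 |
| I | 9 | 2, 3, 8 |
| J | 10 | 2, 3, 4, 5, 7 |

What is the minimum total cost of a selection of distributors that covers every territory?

21

C, H, J together cover every territory (C ∪ H ∪ J = {1, 2, 3, 4, 5, 6, 7, 8, 9, 10}); total cost 7 + 4 + 10 = 21.
The greedy pick B, C, H, I costs 24; no covering selection beats 21.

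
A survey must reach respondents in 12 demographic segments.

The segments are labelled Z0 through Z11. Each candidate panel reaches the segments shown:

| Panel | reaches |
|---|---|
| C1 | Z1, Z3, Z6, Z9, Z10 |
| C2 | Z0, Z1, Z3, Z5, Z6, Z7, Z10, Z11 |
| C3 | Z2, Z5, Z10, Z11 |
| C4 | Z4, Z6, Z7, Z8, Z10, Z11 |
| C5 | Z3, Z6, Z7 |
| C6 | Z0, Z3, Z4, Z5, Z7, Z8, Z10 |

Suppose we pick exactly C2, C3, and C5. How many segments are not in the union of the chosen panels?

3

Union of C2, C3, C5 = {Z0, Z1, Z2, Z3, Z5, Z6, Z7, Z10, Z11}.
Not covered: Z4, Z8, Z9 — 3 segments.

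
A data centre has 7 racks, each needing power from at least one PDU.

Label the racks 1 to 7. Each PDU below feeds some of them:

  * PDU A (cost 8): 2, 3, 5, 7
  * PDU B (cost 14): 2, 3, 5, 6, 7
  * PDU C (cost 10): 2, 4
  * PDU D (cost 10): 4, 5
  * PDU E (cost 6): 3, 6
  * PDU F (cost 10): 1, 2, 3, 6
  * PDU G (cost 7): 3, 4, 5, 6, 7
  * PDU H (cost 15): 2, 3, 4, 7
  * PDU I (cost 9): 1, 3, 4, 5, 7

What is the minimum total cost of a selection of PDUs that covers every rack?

17

F, G together cover every rack (F ∪ G = {1, 2, 3, 4, 5, 6, 7}); total cost 10 + 7 = 17.
No covering selection has total cost below 17.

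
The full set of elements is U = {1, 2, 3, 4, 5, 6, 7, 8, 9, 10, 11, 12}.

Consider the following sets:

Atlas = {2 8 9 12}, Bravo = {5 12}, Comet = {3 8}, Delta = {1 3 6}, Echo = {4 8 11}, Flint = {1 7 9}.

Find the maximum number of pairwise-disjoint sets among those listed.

3

Bravo, Delta, Echo are pairwise disjoint (Bravo={5,12}; Delta={1,3,6}; Echo={4,8,11}).
Every remaining set overlaps one of these, and no 4 of the listed sets are pairwise disjoint, so 3 is the maximum.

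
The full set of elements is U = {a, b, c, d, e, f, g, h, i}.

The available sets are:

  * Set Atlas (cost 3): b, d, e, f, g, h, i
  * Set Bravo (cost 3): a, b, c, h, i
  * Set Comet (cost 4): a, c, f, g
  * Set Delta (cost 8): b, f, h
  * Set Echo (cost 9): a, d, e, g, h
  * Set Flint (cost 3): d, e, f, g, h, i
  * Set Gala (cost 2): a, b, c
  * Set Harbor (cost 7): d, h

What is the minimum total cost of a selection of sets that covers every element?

5

Flint, Gala together cover every element (Flint ∪ Gala = {a, b, c, d, e, f, g, h, i}); total cost 3 + 2 = 5.
No covering selection has total cost below 5.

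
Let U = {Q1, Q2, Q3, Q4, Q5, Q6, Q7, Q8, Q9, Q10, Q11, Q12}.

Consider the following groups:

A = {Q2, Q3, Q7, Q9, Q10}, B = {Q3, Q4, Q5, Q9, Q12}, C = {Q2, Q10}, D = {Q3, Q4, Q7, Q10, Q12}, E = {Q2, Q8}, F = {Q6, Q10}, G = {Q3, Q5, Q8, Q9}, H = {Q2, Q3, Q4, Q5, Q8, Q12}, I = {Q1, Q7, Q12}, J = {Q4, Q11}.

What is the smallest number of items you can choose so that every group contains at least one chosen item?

4

T = {Q4, Q7, Q8, Q10} meets every group (each contains at least one member of T), and |T| = 4.
The groups F, G, I, J are pairwise disjoint, so any hitting set needs a separate item for each — at least 4. Hence 4 is optimal.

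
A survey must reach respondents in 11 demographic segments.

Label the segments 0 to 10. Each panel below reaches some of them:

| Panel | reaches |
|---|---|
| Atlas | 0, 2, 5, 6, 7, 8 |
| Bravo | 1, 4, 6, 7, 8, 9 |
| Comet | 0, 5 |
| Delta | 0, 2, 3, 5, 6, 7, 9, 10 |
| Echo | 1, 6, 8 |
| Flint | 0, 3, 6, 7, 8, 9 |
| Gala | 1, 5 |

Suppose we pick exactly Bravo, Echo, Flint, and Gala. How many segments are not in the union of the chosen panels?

2

Union of Bravo, Echo, Flint, Gala = {0, 1, 3, 4, 5, 6, 7, 8, 9}.
Not covered: 2, 10 — 2 segments.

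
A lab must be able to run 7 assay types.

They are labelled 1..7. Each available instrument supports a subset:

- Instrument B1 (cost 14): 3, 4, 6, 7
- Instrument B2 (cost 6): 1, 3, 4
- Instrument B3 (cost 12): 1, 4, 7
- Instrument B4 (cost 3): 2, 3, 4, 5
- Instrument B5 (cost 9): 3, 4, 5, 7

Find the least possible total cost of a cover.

23

B1, B2, B4 together cover every assay (B1 ∪ B2 ∪ B4 = {1, 2, 3, 4, 5, 6, 7}); total cost 14 + 6 + 3 = 23.
No covering selection has total cost below 23.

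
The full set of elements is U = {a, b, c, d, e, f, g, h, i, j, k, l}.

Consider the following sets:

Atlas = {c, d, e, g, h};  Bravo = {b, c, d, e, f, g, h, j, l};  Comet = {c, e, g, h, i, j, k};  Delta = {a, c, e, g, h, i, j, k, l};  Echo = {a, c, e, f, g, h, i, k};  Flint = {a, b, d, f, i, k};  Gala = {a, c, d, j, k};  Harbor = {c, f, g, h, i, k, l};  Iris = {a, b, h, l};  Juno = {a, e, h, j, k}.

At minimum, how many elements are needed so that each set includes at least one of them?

The 2 elements {a, h} hit every set.
No single element lies in every set, so at least 2 are needed and 2 is optimal.

2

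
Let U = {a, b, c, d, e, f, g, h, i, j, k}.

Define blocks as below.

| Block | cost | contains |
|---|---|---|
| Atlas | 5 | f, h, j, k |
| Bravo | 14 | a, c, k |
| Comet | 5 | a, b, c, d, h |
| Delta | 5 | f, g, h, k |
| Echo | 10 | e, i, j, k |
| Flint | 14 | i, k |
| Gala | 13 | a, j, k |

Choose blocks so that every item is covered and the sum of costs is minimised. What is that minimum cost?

Comet, Delta, Echo together cover every item (Comet ∪ Delta ∪ Echo = {a, b, c, d, e, f, g, h, i, j, k}); total cost 5 + 5 + 10 = 20.
The greedy pick Comet, Atlas, Delta, Echo costs 25; no covering selection beats 20.

20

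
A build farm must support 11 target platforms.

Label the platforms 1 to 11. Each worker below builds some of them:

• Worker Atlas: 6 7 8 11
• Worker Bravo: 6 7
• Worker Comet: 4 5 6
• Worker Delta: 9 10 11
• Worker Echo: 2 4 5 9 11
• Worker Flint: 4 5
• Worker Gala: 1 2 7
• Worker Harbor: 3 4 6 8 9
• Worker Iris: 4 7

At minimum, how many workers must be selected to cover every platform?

4

Take {Delta, Echo, Gala, Harbor}. Their union is {1, 2, 3, 4, 5, 6, 7, 8, 9, 10, 11}, which is all 11 platforms.
No 3 of the 9 workers cover everything (all 84 combinations miss at least one platform), so 4 is optimal.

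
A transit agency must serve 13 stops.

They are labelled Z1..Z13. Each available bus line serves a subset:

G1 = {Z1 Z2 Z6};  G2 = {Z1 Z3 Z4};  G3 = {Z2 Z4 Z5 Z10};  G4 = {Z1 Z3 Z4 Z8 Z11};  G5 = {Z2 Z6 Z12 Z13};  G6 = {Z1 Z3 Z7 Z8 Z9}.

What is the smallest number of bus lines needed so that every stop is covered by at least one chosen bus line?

G3 and G4 and G5 and G6 together: G3 ∪ G4 ∪ G5 ∪ G6 = {Z1, Z2, Z3, Z4, Z5, Z6, Z7, Z8, Z9, Z10, Z11, Z12, Z13} — every stop is covered.
No 3 of the 6 bus lines cover everything (all 20 combinations miss at least one stop), so 4 is optimal.

4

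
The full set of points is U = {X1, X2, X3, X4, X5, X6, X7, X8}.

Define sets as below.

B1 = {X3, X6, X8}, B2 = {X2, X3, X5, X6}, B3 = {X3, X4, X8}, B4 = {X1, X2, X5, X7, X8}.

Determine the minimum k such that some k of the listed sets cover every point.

B1, B3, and B4 cover everything between them: the union {X1, X2, X3, X4, X5, X6, X7, X8} is all of U.
Only B4 contains X1, so B4 is forced; the remaining 3 points need at least 2 more sets (each remaining set adds at most 2) — so at least 3 sets are needed, and 3 is optimal.

3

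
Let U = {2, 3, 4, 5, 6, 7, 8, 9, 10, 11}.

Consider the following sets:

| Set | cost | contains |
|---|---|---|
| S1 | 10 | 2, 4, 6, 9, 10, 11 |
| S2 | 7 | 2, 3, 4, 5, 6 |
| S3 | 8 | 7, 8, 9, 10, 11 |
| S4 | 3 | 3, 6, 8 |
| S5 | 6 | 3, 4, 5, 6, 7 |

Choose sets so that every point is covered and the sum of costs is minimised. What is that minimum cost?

15

S2, S3 together cover every point (S2 ∪ S3 = {2, 3, 4, 5, 6, 7, 8, 9, 10, 11}); total cost 7 + 8 = 15.
The greedy pick S4, S1, S5 costs 19; no covering selection beats 15.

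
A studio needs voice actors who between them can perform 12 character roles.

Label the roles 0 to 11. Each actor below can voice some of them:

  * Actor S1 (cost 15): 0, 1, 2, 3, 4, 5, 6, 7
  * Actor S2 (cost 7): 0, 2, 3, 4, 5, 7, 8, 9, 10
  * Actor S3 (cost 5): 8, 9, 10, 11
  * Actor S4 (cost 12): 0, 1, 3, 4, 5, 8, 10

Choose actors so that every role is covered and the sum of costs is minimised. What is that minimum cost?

S1, S3 together cover every role (S1 ∪ S3 = {0, 1, 2, 3, 4, 5, 6, 7, 8, 9, 10, 11}); total cost 15 + 5 = 20.
The greedy pick S2, S3, S1 costs 27; no covering selection beats 20.

20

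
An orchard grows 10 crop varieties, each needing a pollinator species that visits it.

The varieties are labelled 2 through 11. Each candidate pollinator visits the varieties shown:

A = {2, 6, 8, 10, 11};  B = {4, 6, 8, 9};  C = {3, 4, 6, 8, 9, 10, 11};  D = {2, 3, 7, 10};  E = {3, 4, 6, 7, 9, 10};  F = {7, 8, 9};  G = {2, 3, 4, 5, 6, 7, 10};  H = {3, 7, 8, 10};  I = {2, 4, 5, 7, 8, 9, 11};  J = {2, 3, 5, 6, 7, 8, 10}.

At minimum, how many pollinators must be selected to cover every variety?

2

G and I together: G ∪ I = {2, 3, 4, 5, 6, 7, 8, 9, 10, 11} — every variety is covered.
No single pollinator has all 10 varieties (the largest, C, has 7), so 2 is optimal.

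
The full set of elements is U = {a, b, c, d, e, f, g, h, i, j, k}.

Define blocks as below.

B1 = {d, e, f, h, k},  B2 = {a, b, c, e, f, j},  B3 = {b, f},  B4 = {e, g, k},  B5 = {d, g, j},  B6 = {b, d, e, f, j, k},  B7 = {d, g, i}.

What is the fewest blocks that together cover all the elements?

Take {B1, B2, B7}. Their union is {a, b, c, d, e, f, g, h, i, j, k}, which is all 11 elements.
Only B2 contains a, so B2 is forced; the remaining 5 elements need at least 2 more blocks (each remaining block adds at most 3) — so at least 3 blocks are needed, and 3 is optimal.

3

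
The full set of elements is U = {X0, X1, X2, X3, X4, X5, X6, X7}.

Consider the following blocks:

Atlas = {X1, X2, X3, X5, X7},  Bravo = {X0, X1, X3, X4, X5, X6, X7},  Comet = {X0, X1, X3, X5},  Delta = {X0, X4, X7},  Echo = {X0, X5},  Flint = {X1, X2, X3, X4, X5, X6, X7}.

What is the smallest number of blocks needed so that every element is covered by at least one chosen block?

2

Atlas and Bravo together: Atlas ∪ Bravo = {X0, X1, X2, X3, X4, X5, X6, X7} — every element is covered.
No single block has all 8 elements (the largest, Bravo, has 7), so 2 is optimal.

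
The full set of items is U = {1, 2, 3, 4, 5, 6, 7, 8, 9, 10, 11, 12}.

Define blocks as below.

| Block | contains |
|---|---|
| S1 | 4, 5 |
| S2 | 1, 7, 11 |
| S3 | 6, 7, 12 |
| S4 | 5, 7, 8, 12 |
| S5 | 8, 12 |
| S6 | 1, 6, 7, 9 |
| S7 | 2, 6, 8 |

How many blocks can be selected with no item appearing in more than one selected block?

S1, S2, S5 are pairwise disjoint (S1={4,5}; S2={1,7,11}; S5={8,12}).
Every remaining block overlaps one of these, and no 4 of the listed blocks are pairwise disjoint, so 3 is the maximum.

3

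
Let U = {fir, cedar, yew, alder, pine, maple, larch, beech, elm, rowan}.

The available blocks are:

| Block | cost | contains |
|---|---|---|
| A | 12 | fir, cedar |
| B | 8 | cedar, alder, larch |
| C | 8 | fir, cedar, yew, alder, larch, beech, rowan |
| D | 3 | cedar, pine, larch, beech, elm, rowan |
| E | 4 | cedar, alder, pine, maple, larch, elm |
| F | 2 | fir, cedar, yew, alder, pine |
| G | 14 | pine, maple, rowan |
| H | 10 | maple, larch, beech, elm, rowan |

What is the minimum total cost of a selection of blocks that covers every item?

D, E, F together cover every item (D ∪ E ∪ F = {fir, cedar, yew, alder, pine, maple, larch, beech, elm, rowan}); total cost 3 + 4 + 2 = 9.
No covering selection has total cost below 9.

9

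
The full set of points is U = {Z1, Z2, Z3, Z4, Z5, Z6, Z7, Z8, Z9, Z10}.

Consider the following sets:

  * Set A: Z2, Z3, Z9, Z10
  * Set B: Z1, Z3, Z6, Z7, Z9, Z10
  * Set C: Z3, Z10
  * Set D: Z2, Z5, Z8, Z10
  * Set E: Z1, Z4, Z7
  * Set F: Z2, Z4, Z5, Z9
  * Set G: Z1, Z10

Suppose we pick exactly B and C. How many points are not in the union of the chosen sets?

Union of B, C = {Z1, Z3, Z6, Z7, Z9, Z10}.
Not covered: Z2, Z4, Z5, Z8 — 4 points.

4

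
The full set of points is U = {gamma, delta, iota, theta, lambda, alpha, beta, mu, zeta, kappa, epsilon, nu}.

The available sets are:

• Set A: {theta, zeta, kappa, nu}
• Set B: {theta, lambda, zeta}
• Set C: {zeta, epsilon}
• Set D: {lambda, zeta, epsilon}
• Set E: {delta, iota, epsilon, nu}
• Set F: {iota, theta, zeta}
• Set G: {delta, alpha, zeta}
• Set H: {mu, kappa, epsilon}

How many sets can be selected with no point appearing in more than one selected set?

2

B, E are pairwise disjoint (B={theta,lambda,zeta}; E={delta,iota,epsilon,nu}).
Every remaining set overlaps one of these, and no 3 of the listed sets are pairwise disjoint, so 2 is the maximum.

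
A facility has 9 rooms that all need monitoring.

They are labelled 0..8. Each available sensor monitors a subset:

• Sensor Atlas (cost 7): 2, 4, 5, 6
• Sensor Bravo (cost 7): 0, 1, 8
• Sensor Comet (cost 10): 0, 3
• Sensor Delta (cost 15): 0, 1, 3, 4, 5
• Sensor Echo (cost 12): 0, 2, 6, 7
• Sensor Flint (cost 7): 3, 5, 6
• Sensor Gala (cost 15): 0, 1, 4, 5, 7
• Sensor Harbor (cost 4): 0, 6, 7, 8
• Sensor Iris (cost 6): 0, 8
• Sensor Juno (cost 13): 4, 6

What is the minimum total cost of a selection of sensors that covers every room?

25

Atlas, Bravo, Flint, Harbor together cover every room (Atlas ∪ Bravo ∪ Flint ∪ Harbor = {0, 1, 2, 3, 4, 5, 6, 7, 8}); total cost 7 + 7 + 7 + 4 = 25.
No covering selection has total cost below 25.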